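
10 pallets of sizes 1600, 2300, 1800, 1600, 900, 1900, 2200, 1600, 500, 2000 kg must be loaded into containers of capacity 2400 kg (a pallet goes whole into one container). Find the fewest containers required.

9

Total = 2300 + 2200 + 2000 + 1900 + 1800 + 1600 + 1600 + 1600 + 900 + 500 = 16400 kg.
Lower bound: ⌈16400/2400⌉ = 7 containers.
Also, 8 pallets each exceed 1200 kg, and no two of those can share a container, so at least 8 containers are needed.
A packing using 9 containers:
  container 1: 2300 = 2300
  container 2: 2200 = 2200
  container 3: 2000 = 2000
  container 4: 1900 + 500 = 2400
  container 5: 1800 = 1800
  container 6: 1600 = 1600
  container 7: 1600 = 1600
  container 8: 1600 = 1600
  container 9: 900 = 900
No arrangement into 8 containers stays within capacity, so 9 is optimal.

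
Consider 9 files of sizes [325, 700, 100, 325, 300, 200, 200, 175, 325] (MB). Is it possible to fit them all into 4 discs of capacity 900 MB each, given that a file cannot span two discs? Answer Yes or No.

Yes

A valid assignment using 3 discs:
  disc 1: 700 + 200 = 900
  disc 2: 325 + 325 + 200 = 850
  disc 3: 325 + 300 + 175 + 100 = 900
That uses only 3 ≤ 4, so 4 discs are enough.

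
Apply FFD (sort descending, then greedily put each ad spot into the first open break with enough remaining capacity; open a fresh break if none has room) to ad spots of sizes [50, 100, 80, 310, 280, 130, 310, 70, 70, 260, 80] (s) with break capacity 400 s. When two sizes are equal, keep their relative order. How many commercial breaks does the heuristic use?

Sorted descending: 310, 310, 280, 260, 130, 100, 80, 80, 70, 70, 50.
  310 → break 1 (new)  [load 310/400]
  310 → break 2 (new)  [load 310/400]
  280 → break 3 (new)  [load 280/400]
  260 → break 4 (new)  [load 260/400]
  130 → break 4  [load 390/400]
  100 → break 3  [load 380/400]
  80 → break 1  [load 390/400]
  80 → break 2  [load 390/400]
  70 → break 5 (new)  [load 70/400]
  70 → break 5  [load 140/400]
  50 → break 5  [load 190/400]
5 commercial breaks opened.

5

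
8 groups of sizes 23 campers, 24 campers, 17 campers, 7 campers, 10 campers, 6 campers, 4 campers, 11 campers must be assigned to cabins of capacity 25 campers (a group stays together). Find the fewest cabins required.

Total = 24 + 23 + 17 + 11 + 10 + 7 + 6 + 4 = 102 campers.
Lower bound: ⌈102/25⌉ = 5 cabins.
A packing using 5 cabins:
  cabin 1: 24 = 24
  cabin 2: 23 = 23
  cabin 3: 17 + 7 = 24
  cabin 4: 11 + 10 + 4 = 25
  cabin 5: 6 = 6
This matches the lower bound, so 5 is optimal.

5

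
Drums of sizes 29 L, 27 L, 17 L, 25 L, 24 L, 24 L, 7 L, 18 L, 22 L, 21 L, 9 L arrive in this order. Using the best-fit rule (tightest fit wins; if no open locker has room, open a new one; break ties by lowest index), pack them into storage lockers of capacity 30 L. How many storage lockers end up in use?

  29 → locker 1 (new)  [load 29/30]
  27 → locker 2 (new)  [load 27/30]
  17 → locker 3 (new)  [load 17/30]
  25 → locker 4 (new)  [load 25/30]
  24 → locker 5 (new)  [load 24/30]
  24 → locker 6 (new)  [load 24/30]
  7 → locker 3  [load 24/30]
  18 → locker 7 (new)  [load 18/30]
  22 → locker 8 (new)  [load 22/30]
  21 → locker 9 (new)  [load 21/30]
  9 → locker 9  [load 30/30]
9 storage lockers opened.

9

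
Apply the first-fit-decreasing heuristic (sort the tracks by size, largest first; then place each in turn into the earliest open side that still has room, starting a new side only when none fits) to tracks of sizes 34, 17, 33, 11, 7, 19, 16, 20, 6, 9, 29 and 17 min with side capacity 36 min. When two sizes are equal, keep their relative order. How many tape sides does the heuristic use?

Sorted descending: 34, 33, 29, 20, 19, 17, 17, 16, 11, 9, 7, 6.
  34 → side 1 (new)  [load 34/36]
  33 → side 2 (new)  [load 33/36]
  29 → side 3 (new)  [load 29/36]
  20 → side 4 (new)  [load 20/36]
  19 → side 5 (new)  [load 19/36]
  17 → side 5  [load 36/36]
  17 → side 6 (new)  [load 17/36]
  16 → side 4  [load 36/36]
  11 → side 6  [load 28/36]
  9 → side 7 (new)  [load 9/36]
  7 → side 3  [load 36/36]
  6 → side 6  [load 34/36]
7 tape sides opened.

7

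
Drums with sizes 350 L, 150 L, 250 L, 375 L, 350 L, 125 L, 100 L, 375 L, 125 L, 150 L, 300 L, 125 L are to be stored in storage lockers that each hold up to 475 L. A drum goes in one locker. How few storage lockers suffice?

7

Total = 375 + 375 + 350 + 350 + 300 + 250 + 150 + 150 + 125 + 125 + 125 + 100 = 2775 L.
Lower bound: ⌈2775/475⌉ = 6 storage lockers.
A packing using 7 storage lockers:
  locker 1: 375 + 100 = 475
  locker 2: 375 = 375
  locker 3: 350 + 125 = 475
  locker 4: 350 + 125 = 475
  locker 5: 300 + 150 = 450
  locker 6: 250 + 150 = 400
  locker 7: 125 = 125
No arrangement into 6 storage lockers stays within capacity, so 7 is optimal.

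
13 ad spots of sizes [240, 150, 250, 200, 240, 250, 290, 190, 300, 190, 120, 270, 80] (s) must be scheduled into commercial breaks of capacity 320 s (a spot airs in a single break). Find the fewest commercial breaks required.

Total = 300 + 290 + 270 + 250 + 250 + 240 + 240 + 200 + 190 + 190 + 150 + 120 + 80 = 2770 s.
Lower bound: ⌈2770/320⌉ = 9 commercial breaks.
Also, 10 ad spots each exceed 160 s, and no two of those can share a break, so at least 10 commercial breaks are needed.
A packing using 11 commercial breaks:
  break 1: 300 = 300
  break 2: 290 = 290
  break 3: 270 = 270
  break 4: 250 = 250
  break 5: 250 = 250
  break 6: 240 + 80 = 320
  break 7: 240 = 240
  break 8: 200 + 120 = 320
  break 9: 190 = 190
  break 10: 190 = 190
  break 11: 150 = 150
No arrangement into 10 commercial breaks stays within capacity, so 11 is optimal.

11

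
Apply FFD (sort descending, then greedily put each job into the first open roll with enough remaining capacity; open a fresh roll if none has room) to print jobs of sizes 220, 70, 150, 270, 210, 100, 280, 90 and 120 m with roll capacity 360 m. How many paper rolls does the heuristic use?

5

Sorted descending: 280, 270, 220, 210, 150, 120, 100, 90, 70.
  280 → roll 1 (new)  [load 280/360]
  270 → roll 2 (new)  [load 270/360]
  220 → roll 3 (new)  [load 220/360]
  210 → roll 4 (new)  [load 210/360]
  150 → roll 4  [load 360/360]
  120 → roll 3  [load 340/360]
  100 → roll 5 (new)  [load 100/360]
  90 → roll 2  [load 360/360]
  70 → roll 1  [load 350/360]
5 paper rolls opened.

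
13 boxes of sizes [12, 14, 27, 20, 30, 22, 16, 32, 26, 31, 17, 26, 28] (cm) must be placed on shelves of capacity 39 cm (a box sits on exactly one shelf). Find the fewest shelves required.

10

Total = 32 + 31 + 30 + 28 + 27 + 26 + 26 + 22 + 20 + 17 + 16 + 14 + 12 = 301 cm.
Lower bound: ⌈301/39⌉ = 8 shelves.
Also, 9 boxes each exceed 39/2 cm, and no two of those can share a shelf, so at least 9 shelves are needed.
A packing using 10 shelves:
  shelf 1: 32 = 32
  shelf 2: 31 = 31
  shelf 3: 30 = 30
  shelf 4: 28 = 28
  shelf 5: 27 + 12 = 39
  shelf 6: 26 = 26
  shelf 7: 26 = 26
  shelf 8: 22 + 17 = 39
  shelf 9: 20 + 16 = 36
  shelf 10: 14 = 14
No arrangement into 9 shelves stays within capacity, so 10 is optimal.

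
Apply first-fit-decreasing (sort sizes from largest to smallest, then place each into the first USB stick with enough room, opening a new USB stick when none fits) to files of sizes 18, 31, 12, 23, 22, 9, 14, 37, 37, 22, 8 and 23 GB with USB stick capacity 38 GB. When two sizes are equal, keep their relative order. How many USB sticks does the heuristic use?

8

Sorted descending: 37, 37, 31, 23, 23, 22, 22, 18, 14, 12, 9, 8.
  37 → USB stick 1 (new)  [load 37/38]
  37 → USB stick 2 (new)  [load 37/38]
  31 → USB stick 3 (new)  [load 31/38]
  23 → USB stick 4 (new)  [load 23/38]
  23 → USB stick 5 (new)  [load 23/38]
  22 → USB stick 6 (new)  [load 22/38]
  22 → USB stick 7 (new)  [load 22/38]
  18 → USB stick 8 (new)  [load 18/38]
  14 → USB stick 4  [load 37/38]
  12 → USB stick 5  [load 35/38]
  9 → USB stick 6  [load 31/38]
  8 → USB stick 7  [load 30/38]
8 USB sticks opened.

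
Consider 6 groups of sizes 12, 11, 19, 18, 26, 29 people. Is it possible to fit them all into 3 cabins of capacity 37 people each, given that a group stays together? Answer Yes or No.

Total = 115 people; ⌈115/37⌉ = 4.
At least 4 cabins are required, but only 3 are allowed.

No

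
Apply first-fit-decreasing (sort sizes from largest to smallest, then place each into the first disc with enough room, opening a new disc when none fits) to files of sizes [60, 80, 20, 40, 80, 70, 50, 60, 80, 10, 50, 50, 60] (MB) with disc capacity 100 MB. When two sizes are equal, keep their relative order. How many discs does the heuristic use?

Sorted descending: 80, 80, 80, 70, 60, 60, 60, 50, 50, 50, 40, 20, 10.
  80 → disc 1 (new)  [load 80/100]
  80 → disc 2 (new)  [load 80/100]
  80 → disc 3 (new)  [load 80/100]
  70 → disc 4 (new)  [load 70/100]
  60 → disc 5 (new)  [load 60/100]
  60 → disc 6 (new)  [load 60/100]
  60 → disc 7 (new)  [load 60/100]
  50 → disc 8 (new)  [load 50/100]
  50 → disc 8  [load 100/100]
  50 → disc 9 (new)  [load 50/100]
  40 → disc 5  [load 100/100]
  20 → disc 1  [load 100/100]
  10 → disc 2  [load 90/100]
9 discs opened.

9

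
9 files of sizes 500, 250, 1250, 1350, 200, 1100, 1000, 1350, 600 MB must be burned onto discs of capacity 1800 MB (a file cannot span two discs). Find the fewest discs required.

5

Total = 1350 + 1350 + 1250 + 1100 + 1000 + 600 + 500 + 250 + 200 = 7600 MB.
Lower bound: ⌈7600/1800⌉ = 5 discs.
A packing using 5 discs:
  disc 1: 1350 + 250 + 200 = 1800
  disc 2: 1350 = 1350
  disc 3: 1250 + 500 = 1750
  disc 4: 1100 + 600 = 1700
  disc 5: 1000 = 1000
This matches the lower bound, so 5 is optimal.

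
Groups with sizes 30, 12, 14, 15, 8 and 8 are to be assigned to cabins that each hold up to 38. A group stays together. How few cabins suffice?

Total = 30 + 15 + 14 + 12 + 8 + 8 = 87.
Lower bound: ⌈87/38⌉ = 3 cabins.
A packing using 3 cabins:
  cabin 1: 30 + 8 = 38
  cabin 2: 15 + 14 + 8 = 37
  cabin 3: 12 = 12
This matches the lower bound, so 3 is optimal.

3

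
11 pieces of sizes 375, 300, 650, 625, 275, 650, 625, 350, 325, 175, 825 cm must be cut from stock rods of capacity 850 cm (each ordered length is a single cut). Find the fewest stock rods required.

Total = 825 + 650 + 650 + 625 + 625 + 375 + 350 + 325 + 300 + 275 + 175 = 5175 cm.
Lower bound: ⌈5175/850⌉ = 7 stock rods.
A packing using 8 stock rods:
  stock rod 1: 825 = 825
  stock rod 2: 650 + 175 = 825
  stock rod 3: 650 = 650
  stock rod 4: 625 = 625
  stock rod 5: 625 = 625
  stock rod 6: 375 + 350 = 725
  stock rod 7: 325 + 300 = 625
  stock rod 8: 275 = 275
No arrangement into 7 stock rods stays within capacity, so 8 is optimal.

8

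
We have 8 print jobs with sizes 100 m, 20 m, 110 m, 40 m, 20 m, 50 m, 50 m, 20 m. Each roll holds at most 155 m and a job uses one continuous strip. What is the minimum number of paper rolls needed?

Total = 110 + 100 + 50 + 50 + 40 + 20 + 20 + 20 = 410 m.
Lower bound: ⌈410/155⌉ = 3 paper rolls.
A packing using 3 paper rolls:
  roll 1: 110 + 40 = 150
  roll 2: 100 + 50 = 150
  roll 3: 50 + 20 + 20 + 20 = 110
This matches the lower bound, so 3 is optimal.

3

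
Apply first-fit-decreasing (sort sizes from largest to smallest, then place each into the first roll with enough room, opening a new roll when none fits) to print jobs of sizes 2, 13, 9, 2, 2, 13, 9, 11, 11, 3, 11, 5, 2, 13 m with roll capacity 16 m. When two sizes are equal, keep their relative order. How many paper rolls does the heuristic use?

8

Sorted descending: 13, 13, 13, 11, 11, 11, 9, 9, 5, 3, 2, 2, 2, 2.
  13 → roll 1 (new)  [load 13/16]
  13 → roll 2 (new)  [load 13/16]
  13 → roll 3 (new)  [load 13/16]
  11 → roll 4 (new)  [load 11/16]
  11 → roll 5 (new)  [load 11/16]
  11 → roll 6 (new)  [load 11/16]
  9 → roll 7 (new)  [load 9/16]
  9 → roll 8 (new)  [load 9/16]
  5 → roll 4  [load 16/16]
  3 → roll 1  [load 16/16]
  2 → roll 2  [load 15/16]
  2 → roll 3  [load 15/16]
  2 → roll 5  [load 13/16]
  2 → roll 5  [load 15/16]
8 paper rolls opened.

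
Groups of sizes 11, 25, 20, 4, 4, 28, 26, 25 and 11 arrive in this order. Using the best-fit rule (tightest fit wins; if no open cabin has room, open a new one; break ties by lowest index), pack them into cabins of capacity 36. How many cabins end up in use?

5

  11 → cabin 1 (new)  [load 11/36]
  25 → cabin 1  [load 36/36]
  20 → cabin 2 (new)  [load 20/36]
  4 → cabin 2  [load 24/36]
  4 → cabin 2  [load 28/36]
  28 → cabin 3 (new)  [load 28/36]
  26 → cabin 4 (new)  [load 26/36]
  25 → cabin 5 (new)  [load 25/36]
  11 → cabin 5  [load 36/36]
5 cabins opened.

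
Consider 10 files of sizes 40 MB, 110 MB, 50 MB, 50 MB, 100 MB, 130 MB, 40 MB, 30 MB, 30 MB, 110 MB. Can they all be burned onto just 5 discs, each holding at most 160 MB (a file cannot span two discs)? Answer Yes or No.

Yes

A valid assignment using 5 discs:
  disc 1: 130 + 30 = 160
  disc 2: 110 + 50 = 160
  disc 3: 110 + 50 = 160
  disc 4: 100 + 40 = 140
  disc 5: 40 + 30 = 70
Every load is within 160 MB, so 5 discs suffice.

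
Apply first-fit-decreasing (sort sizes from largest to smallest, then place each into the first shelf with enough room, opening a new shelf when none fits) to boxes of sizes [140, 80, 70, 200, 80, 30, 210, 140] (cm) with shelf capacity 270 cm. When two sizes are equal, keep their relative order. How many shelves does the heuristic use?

4

Sorted descending: 210, 200, 140, 140, 80, 80, 70, 30.
  210 → shelf 1 (new)  [load 210/270]
  200 → shelf 2 (new)  [load 200/270]
  140 → shelf 3 (new)  [load 140/270]
  140 → shelf 4 (new)  [load 140/270]
  80 → shelf 3  [load 220/270]
  80 → shelf 4  [load 220/270]
  70 → shelf 2  [load 270/270]
  30 → shelf 1  [load 240/270]
4 shelves opened.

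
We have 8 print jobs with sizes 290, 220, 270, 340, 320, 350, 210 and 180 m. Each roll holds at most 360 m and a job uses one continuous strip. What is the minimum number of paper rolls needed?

Total = 350 + 340 + 320 + 290 + 270 + 220 + 210 + 180 = 2180 m.
Lower bound: ⌈2180/360⌉ = 7 paper rolls.
A packing using 8 paper rolls:
  roll 1: 350 = 350
  roll 2: 340 = 340
  roll 3: 320 = 320
  roll 4: 290 = 290
  roll 5: 270 = 270
  roll 6: 220 = 220
  roll 7: 210 = 210
  roll 8: 180 = 180
No arrangement into 7 paper rolls stays within capacity, so 8 is optimal.

8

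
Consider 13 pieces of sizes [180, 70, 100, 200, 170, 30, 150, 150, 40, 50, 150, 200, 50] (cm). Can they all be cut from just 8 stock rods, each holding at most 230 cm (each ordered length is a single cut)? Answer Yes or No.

A valid assignment using 8 stock rods:
  stock rod 1: 200 + 30 = 230
  stock rod 2: 200 = 200
  stock rod 3: 180 + 50 = 230
  stock rod 4: 170 + 50 = 220
  stock rod 5: 150 + 70 = 220
  stock rod 6: 150 + 40 = 190
  stock rod 7: 150 = 150
  stock rod 8: 100 = 100
Every load is within 230 cm, so 8 stock rods suffice.

Yes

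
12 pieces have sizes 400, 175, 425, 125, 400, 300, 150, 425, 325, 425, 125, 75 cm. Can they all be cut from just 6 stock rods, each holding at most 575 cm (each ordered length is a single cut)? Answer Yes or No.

No

Total = 3350 cm; ⌈3350/575⌉ = 6.
7 pieces each exceed half the capacity and cannot share a stock rod, forcing at least 7 stock rods.
At least 7 stock rods are required, but only 6 are allowed.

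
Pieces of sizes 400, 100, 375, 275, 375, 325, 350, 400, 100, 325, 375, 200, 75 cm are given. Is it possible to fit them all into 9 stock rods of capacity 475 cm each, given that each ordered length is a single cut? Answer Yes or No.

Yes

A valid assignment using 9 stock rods:
  stock rod 1: 400 + 75 = 475
  stock rod 2: 400 = 400
  stock rod 3: 375 + 100 = 475
  stock rod 4: 375 + 100 = 475
  stock rod 5: 375 = 375
  stock rod 6: 350 = 350
  stock rod 7: 325 = 325
  stock rod 8: 325 = 325
  stock rod 9: 275 + 200 = 475
Every load is within 475 cm, so 9 stock rods suffice.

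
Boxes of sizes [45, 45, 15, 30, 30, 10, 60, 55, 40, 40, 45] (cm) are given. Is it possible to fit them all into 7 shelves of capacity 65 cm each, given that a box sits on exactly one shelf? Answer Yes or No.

No

Total = 415 cm; ⌈415/65⌉ = 7.
The bound of 7 does not rule out 7, but exhaustive search shows no assignment into 7 shelves of capacity 65 cm exists — the minimum is 8.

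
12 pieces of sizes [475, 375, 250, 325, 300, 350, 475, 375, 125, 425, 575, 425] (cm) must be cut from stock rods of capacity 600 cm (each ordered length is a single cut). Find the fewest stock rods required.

10

Total = 575 + 475 + 475 + 425 + 425 + 375 + 375 + 350 + 325 + 300 + 250 + 125 = 4475 cm.
Lower bound: ⌈4475/600⌉ = 8 stock rods.
Also, 9 pieces each exceed 300 cm, and no two of those can share a stock rod, so at least 9 stock rods are needed.
A packing using 10 stock rods:
  stock rod 1: 575 = 575
  stock rod 2: 475 + 125 = 600
  stock rod 3: 475 = 475
  stock rod 4: 425 = 425
  stock rod 5: 425 = 425
  stock rod 6: 375 = 375
  stock rod 7: 375 = 375
  stock rod 8: 350 + 250 = 600
  stock rod 9: 325 = 325
  stock rod 10: 300 = 300
No arrangement into 9 stock rods stays within capacity, so 10 is optimal.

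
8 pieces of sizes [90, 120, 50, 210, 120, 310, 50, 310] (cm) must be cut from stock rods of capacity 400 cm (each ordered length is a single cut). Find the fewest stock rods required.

Total = 310 + 310 + 210 + 120 + 120 + 90 + 50 + 50 = 1260 cm.
Lower bound: ⌈1260/400⌉ = 4 stock rods.
A packing using 4 stock rods:
  stock rod 1: 310 + 90 = 400
  stock rod 2: 310 + 50 = 360
  stock rod 3: 210 + 120 + 50 = 380
  stock rod 4: 120 = 120
This matches the lower bound, so 4 is optimal.

4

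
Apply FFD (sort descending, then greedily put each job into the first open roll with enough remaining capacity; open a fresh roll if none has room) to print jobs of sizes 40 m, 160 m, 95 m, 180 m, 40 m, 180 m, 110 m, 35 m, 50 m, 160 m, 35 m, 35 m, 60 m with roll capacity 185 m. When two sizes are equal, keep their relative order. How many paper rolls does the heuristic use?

7

Sorted descending: 180, 180, 160, 160, 110, 95, 60, 50, 40, 40, 35, 35, 35.
  180 → roll 1 (new)  [load 180/185]
  180 → roll 2 (new)  [load 180/185]
  160 → roll 3 (new)  [load 160/185]
  160 → roll 4 (new)  [load 160/185]
  110 → roll 5 (new)  [load 110/185]
  95 → roll 6 (new)  [load 95/185]
  60 → roll 5  [load 170/185]
  50 → roll 6  [load 145/185]
  40 → roll 6  [load 185/185]
  40 → roll 7 (new)  [load 40/185]
  35 → roll 7  [load 75/185]
  35 → roll 7  [load 110/185]
  35 → roll 7  [load 145/185]
7 paper rolls opened.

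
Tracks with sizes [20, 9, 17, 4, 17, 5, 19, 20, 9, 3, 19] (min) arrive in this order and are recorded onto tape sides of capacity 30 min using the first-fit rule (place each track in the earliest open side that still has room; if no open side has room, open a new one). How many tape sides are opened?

  20 → side 1 (new)  [load 20/30]
  9 → side 1  [load 29/30]
  17 → side 2 (new)  [load 17/30]
  4 → side 2  [load 21/30]
  17 → side 3 (new)  [load 17/30]
  5 → side 2  [load 26/30]
  19 → side 4 (new)  [load 19/30]
  20 → side 5 (new)  [load 20/30]
  9 → side 3  [load 26/30]
  3 → side 2  [load 29/30]
  19 → side 6 (new)  [load 19/30]
6 tape sides opened.

6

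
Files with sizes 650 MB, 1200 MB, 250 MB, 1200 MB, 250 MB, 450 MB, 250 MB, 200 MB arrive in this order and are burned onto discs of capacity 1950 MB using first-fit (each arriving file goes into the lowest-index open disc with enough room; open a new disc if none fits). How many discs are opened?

  650 → disc 1 (new)  [load 650/1950]
  1200 → disc 1  [load 1850/1950]
  250 → disc 2 (new)  [load 250/1950]
  1200 → disc 2  [load 1450/1950]
  250 → disc 2  [load 1700/1950]
  450 → disc 3 (new)  [load 450/1950]
  250 → disc 2  [load 1950/1950]
  200 → disc 3  [load 650/1950]
3 discs opened.

3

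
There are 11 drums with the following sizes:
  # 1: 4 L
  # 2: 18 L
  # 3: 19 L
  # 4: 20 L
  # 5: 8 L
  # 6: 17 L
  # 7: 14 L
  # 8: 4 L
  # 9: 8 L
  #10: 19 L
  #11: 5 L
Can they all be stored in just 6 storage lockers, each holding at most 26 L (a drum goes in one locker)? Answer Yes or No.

Yes

A valid assignment using 6 storage lockers:
  locker 1: 20 + 5 = 25
  locker 2: 19 + 4 = 23
  locker 3: 19 + 4 = 23
  locker 4: 18 + 8 = 26
  locker 5: 17 + 8 = 25
  locker 6: 14 = 14
Every load is within 26 L, so 6 storage lockers suffice.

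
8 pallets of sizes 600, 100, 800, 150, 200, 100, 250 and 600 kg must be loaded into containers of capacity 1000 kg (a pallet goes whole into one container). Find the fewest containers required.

3

Total = 800 + 600 + 600 + 250 + 200 + 150 + 100 + 100 = 2800 kg.
Lower bound: ⌈2800/1000⌉ = 3 containers.
A packing using 3 containers:
  container 1: 800 + 200 = 1000
  container 2: 600 + 250 + 150 = 1000
  container 3: 600 + 100 + 100 = 800
This matches the lower bound, so 3 is optimal.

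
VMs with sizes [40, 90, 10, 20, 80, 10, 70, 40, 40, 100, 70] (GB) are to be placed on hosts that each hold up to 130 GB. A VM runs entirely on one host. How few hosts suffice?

Total = 100 + 90 + 80 + 70 + 70 + 40 + 40 + 40 + 20 + 10 + 10 = 570 GB.
Lower bound: ⌈570/130⌉ = 5 hosts.
A packing using 5 hosts:
  host 1: 100 + 20 + 10 = 130
  host 2: 90 + 40 = 130
  host 3: 80 + 40 + 10 = 130
  host 4: 70 + 40 = 110
  host 5: 70 = 70
This matches the lower bound, so 5 is optimal.

5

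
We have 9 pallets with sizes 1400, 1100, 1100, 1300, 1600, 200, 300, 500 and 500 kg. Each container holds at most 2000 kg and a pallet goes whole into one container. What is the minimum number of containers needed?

Total = 1600 + 1400 + 1300 + 1100 + 1100 + 500 + 500 + 300 + 200 = 8000 kg.
Lower bound: ⌈8000/2000⌉ = 4 containers.
Also, 5 pallets each exceed 1000 kg, and no two of those can share a container, so at least 5 containers are needed.
A packing using 5 containers:
  container 1: 1600 + 300 = 1900
  container 2: 1400 + 500 = 1900
  container 3: 1300 + 500 + 200 = 2000
  container 4: 1100 = 1100
  container 5: 1100 = 1100
This matches the lower bound, so 5 is optimal.

5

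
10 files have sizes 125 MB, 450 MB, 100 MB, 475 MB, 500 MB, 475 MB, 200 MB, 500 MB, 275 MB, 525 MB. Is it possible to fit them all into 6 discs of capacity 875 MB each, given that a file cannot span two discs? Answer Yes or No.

A valid assignment using 6 discs:
  disc 1: 525 + 275 = 800
  disc 2: 500 + 200 + 125 = 825
  disc 3: 500 + 100 = 600
  disc 4: 475 = 475
  disc 5: 475 = 475
  disc 6: 450 = 450
Every load is within 875 MB, so 6 discs suffice.

Yes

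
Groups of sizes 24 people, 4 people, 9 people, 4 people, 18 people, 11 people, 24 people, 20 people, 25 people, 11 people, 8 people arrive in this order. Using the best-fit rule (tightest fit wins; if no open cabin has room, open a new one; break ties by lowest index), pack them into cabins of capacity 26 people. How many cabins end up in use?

  24 → cabin 1 (new)  [load 24/26]
  4 → cabin 2 (new)  [load 4/26]
  9 → cabin 2  [load 13/26]
  4 → cabin 2  [load 17/26]
  18 → cabin 3 (new)  [load 18/26]
  11 → cabin 4 (new)  [load 11/26]
  24 → cabin 5 (new)  [load 24/26]
  20 → cabin 6 (new)  [load 20/26]
  25 → cabin 7 (new)  [load 25/26]
  11 → cabin 4  [load 22/26]
  8 → cabin 3  [load 26/26]
7 cabins opened.

7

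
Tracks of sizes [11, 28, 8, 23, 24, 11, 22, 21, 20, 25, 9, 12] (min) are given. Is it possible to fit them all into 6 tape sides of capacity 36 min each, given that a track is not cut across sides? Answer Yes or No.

Total = 214 min; ⌈214/36⌉ = 6.
7 tracks each exceed half the capacity and cannot share a side, forcing at least 7 tape sides.
At least 7 tape sides are required, but only 6 are allowed.

No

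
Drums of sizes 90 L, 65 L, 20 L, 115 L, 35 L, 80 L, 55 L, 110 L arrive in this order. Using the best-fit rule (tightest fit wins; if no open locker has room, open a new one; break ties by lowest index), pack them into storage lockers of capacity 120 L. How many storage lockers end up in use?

6

  90 → locker 1 (new)  [load 90/120]
  65 → locker 2 (new)  [load 65/120]
  20 → locker 1  [load 110/120]
  115 → locker 3 (new)  [load 115/120]
  35 → locker 2  [load 100/120]
  80 → locker 4 (new)  [load 80/120]
  55 → locker 5 (new)  [load 55/120]
  110 → locker 6 (new)  [load 110/120]
6 storage lockers opened.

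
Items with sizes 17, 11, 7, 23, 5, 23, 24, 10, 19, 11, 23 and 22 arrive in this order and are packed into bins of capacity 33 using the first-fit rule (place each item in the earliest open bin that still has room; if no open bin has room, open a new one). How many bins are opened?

7

  17 → bin 1 (new)  [load 17/33]
  11 → bin 1  [load 28/33]
  7 → bin 2 (new)  [load 7/33]
  23 → bin 2  [load 30/33]
  5 → bin 1  [load 33/33]
  23 → bin 3 (new)  [load 23/33]
  24 → bin 4 (new)  [load 24/33]
  10 → bin 3  [load 33/33]
  19 → bin 5 (new)  [load 19/33]
  11 → bin 5  [load 30/33]
  23 → bin 6 (new)  [load 23/33]
  22 → bin 7 (new)  [load 22/33]
7 bins opened.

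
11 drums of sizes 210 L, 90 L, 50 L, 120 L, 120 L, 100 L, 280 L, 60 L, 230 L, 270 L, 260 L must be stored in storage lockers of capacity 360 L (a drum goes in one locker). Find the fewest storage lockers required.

Total = 280 + 270 + 260 + 230 + 210 + 120 + 120 + 100 + 90 + 60 + 50 = 1790 L.
Lower bound: ⌈1790/360⌉ = 5 storage lockers.
A packing using 6 storage lockers:
  locker 1: 280 + 60 = 340
  locker 2: 270 + 90 = 360
  locker 3: 260 + 100 = 360
  locker 4: 230 + 120 = 350
  locker 5: 210 + 120 = 330
  locker 6: 50 = 50
No arrangement into 5 storage lockers stays within capacity, so 6 is optimal.

6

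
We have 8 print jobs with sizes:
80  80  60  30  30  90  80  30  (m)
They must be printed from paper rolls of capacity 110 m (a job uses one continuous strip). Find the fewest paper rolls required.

Total = 90 + 80 + 80 + 80 + 60 + 30 + 30 + 30 = 480 m.
Lower bound: ⌈480/110⌉ = 5 paper rolls.
A packing using 5 paper rolls:
  roll 1: 90 = 90
  roll 2: 80 + 30 = 110
  roll 3: 80 + 30 = 110
  roll 4: 80 + 30 = 110
  roll 5: 60 = 60
This matches the lower bound, so 5 is optimal.

5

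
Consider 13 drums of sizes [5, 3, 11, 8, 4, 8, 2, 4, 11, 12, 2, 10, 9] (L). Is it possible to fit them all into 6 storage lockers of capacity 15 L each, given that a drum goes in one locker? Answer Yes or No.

Total = 89 L; ⌈89/15⌉ = 6.
7 drums each exceed half the capacity and cannot share a locker, forcing at least 7 storage lockers.
At least 7 storage lockers are required, but only 6 are allowed.

No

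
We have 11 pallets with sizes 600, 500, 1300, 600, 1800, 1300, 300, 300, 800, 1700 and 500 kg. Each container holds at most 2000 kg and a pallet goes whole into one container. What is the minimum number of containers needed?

6

Total = 1800 + 1700 + 1300 + 1300 + 800 + 600 + 600 + 500 + 500 + 300 + 300 = 9700 kg.
Lower bound: ⌈9700/2000⌉ = 5 containers.
A packing using 6 containers:
  container 1: 1800 = 1800
  container 2: 1700 + 300 = 2000
  container 3: 1300 + 600 = 1900
  container 4: 1300 + 600 = 1900
  container 5: 800 + 500 + 500 = 1800
  container 6: 300 = 300
No arrangement into 5 containers stays within capacity, so 6 is optimal.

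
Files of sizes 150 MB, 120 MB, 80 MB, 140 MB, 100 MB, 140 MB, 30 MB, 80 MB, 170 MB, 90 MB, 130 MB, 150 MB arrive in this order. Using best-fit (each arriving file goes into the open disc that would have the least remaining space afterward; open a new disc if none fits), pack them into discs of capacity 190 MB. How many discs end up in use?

9

  150 → disc 1 (new)  [load 150/190]
  120 → disc 2 (new)  [load 120/190]
  80 → disc 3 (new)  [load 80/190]
  140 → disc 4 (new)  [load 140/190]
  100 → disc 3  [load 180/190]
  140 → disc 5 (new)  [load 140/190]
  30 → disc 1  [load 180/190]
  80 → disc 6 (new)  [load 80/190]
  170 → disc 7 (new)  [load 170/190]
  90 → disc 6  [load 170/190]
  130 → disc 8 (new)  [load 130/190]
  150 → disc 9 (new)  [load 150/190]
9 discs opened.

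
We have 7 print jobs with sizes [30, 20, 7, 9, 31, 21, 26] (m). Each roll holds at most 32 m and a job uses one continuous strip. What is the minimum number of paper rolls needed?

5

Total = 31 + 30 + 26 + 21 + 20 + 9 + 7 = 144 m.
Lower bound: ⌈144/32⌉ = 5 paper rolls.
A packing using 5 paper rolls:
  roll 1: 31 = 31
  roll 2: 30 = 30
  roll 3: 26 = 26
  roll 4: 21 + 9 = 30
  roll 5: 20 + 7 = 27
This matches the lower bound, so 5 is optimal.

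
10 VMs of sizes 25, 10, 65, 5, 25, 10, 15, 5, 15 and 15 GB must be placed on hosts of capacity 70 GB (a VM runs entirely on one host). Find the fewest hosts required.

3

Total = 65 + 25 + 25 + 15 + 15 + 15 + 10 + 10 + 5 + 5 = 190 GB.
Lower bound: ⌈190/70⌉ = 3 hosts.
A packing using 3 hosts:
  host 1: 65 + 5 = 70
  host 2: 25 + 25 + 15 + 5 = 70
  host 3: 15 + 15 + 10 + 10 = 50
This matches the lower bound, so 3 is optimal.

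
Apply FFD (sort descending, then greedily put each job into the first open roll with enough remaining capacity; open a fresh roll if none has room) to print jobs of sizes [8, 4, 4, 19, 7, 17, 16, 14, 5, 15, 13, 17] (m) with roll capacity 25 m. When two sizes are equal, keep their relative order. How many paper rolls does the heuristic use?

Sorted descending: 19, 17, 17, 16, 15, 14, 13, 8, 7, 5, 4, 4.
  19 → roll 1 (new)  [load 19/25]
  17 → roll 2 (new)  [load 17/25]
  17 → roll 3 (new)  [load 17/25]
  16 → roll 4 (new)  [load 16/25]
  15 → roll 5 (new)  [load 15/25]
  14 → roll 6 (new)  [load 14/25]
  13 → roll 7 (new)  [load 13/25]
  8 → roll 2  [load 25/25]
  7 → roll 3  [load 24/25]
  5 → roll 1  [load 24/25]
  4 → roll 4  [load 20/25]
  4 → roll 4  [load 24/25]
7 paper rolls opened.

7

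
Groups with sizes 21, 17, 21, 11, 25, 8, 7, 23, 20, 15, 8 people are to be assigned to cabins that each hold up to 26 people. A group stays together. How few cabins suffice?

8

Total = 25 + 23 + 21 + 21 + 20 + 17 + 15 + 11 + 8 + 8 + 7 = 176 people.
Lower bound: ⌈176/26⌉ = 7 cabins.
A packing using 8 cabins:
  cabin 1: 25 = 25
  cabin 2: 23 = 23
  cabin 3: 21 = 21
  cabin 4: 21 = 21
  cabin 5: 20 = 20
  cabin 6: 17 + 8 = 25
  cabin 7: 15 + 11 = 26
  cabin 8: 8 + 7 = 15
No arrangement into 7 cabins stays within capacity, so 8 is optimal.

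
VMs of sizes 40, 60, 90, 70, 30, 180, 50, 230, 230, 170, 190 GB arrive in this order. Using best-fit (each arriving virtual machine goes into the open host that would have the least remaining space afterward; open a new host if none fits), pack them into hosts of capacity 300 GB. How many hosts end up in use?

6

  40 → host 1 (new)  [load 40/300]
  60 → host 1  [load 100/300]
  90 → host 1  [load 190/300]
  70 → host 1  [load 260/300]
  30 → host 1  [load 290/300]
  180 → host 2 (new)  [load 180/300]
  50 → host 2  [load 230/300]
  230 → host 3 (new)  [load 230/300]
  230 → host 4 (new)  [load 230/300]
  170 → host 5 (new)  [load 170/300]
  190 → host 6 (new)  [load 190/300]
6 hosts opened.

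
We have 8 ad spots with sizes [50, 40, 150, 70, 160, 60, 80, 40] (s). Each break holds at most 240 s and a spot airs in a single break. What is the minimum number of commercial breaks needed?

Total = 160 + 150 + 80 + 70 + 60 + 50 + 40 + 40 = 650 s.
Lower bound: ⌈650/240⌉ = 3 commercial breaks.
A packing using 3 commercial breaks:
  break 1: 160 + 80 = 240
  break 2: 150 + 70 = 220
  break 3: 60 + 50 + 40 + 40 = 190
This matches the lower bound, so 3 is optimal.

3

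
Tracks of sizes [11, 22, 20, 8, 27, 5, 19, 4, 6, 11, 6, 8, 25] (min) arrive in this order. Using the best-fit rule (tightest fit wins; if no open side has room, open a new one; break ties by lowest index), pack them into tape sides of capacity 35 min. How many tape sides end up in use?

6

  11 → side 1 (new)  [load 11/35]
  22 → side 1  [load 33/35]
  20 → side 2 (new)  [load 20/35]
  8 → side 2  [load 28/35]
  27 → side 3 (new)  [load 27/35]
  5 → side 2  [load 33/35]
  19 → side 4 (new)  [load 19/35]
  4 → side 3  [load 31/35]
  6 → side 4  [load 25/35]
  11 → side 5 (new)  [load 11/35]
  6 → side 4  [load 31/35]
  8 → side 5  [load 19/35]
  25 → side 6 (new)  [load 25/35]
6 tape sides opened.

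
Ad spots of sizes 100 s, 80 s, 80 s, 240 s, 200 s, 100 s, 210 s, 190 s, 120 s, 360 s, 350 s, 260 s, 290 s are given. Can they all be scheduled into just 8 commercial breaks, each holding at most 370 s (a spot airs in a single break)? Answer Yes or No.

A valid assignment using 8 commercial breaks:
  break 1: 360 = 360
  break 2: 350 = 350
  break 3: 290 + 80 = 370
  break 4: 260 + 100 = 360
  break 5: 240 + 120 = 360
  break 6: 210 + 100 = 310
  break 7: 200 + 80 = 280
  break 8: 190 = 190
Every load is within 370 s, so 8 commercial breaks suffice.

Yes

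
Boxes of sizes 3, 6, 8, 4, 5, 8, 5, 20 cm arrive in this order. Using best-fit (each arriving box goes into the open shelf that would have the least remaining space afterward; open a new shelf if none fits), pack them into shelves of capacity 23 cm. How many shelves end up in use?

  3 → shelf 1 (new)  [load 3/23]
  6 → shelf 1  [load 9/23]
  8 → shelf 1  [load 17/23]
  4 → shelf 1  [load 21/23]
  5 → shelf 2 (new)  [load 5/23]
  8 → shelf 2  [load 13/23]
  5 → shelf 2  [load 18/23]
  20 → shelf 3 (new)  [load 20/23]
3 shelves opened.

3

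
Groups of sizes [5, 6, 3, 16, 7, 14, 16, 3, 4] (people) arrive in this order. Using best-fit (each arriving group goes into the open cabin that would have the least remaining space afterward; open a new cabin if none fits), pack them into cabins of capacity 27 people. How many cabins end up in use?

  5 → cabin 1 (new)  [load 5/27]
  6 → cabin 1  [load 11/27]
  3 → cabin 1  [load 14/27]
  16 → cabin 2 (new)  [load 16/27]
  7 → cabin 2  [load 23/27]
  14 → cabin 3 (new)  [load 14/27]
  16 → cabin 4 (new)  [load 16/27]
  3 → cabin 2  [load 26/27]
  4 → cabin 4  [load 20/27]
4 cabins opened.

4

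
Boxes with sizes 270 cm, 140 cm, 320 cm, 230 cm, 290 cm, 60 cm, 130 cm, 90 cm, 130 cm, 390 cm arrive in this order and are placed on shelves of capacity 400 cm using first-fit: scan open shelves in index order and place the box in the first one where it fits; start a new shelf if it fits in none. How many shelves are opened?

6

  270 → shelf 1 (new)  [load 270/400]
  140 → shelf 2 (new)  [load 140/400]
  320 → shelf 3 (new)  [load 320/400]
  230 → shelf 2  [load 370/400]
  290 → shelf 4 (new)  [load 290/400]
  60 → shelf 1  [load 330/400]
  130 → shelf 5 (new)  [load 130/400]
  90 → shelf 4  [load 380/400]
  130 → shelf 5  [load 260/400]
  390 → shelf 6 (new)  [load 390/400]
6 shelves opened.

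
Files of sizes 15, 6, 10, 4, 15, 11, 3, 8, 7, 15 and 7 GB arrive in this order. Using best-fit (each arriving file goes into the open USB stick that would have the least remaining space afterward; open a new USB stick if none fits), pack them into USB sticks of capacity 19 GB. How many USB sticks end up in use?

6

  15 → USB stick 1 (new)  [load 15/19]
  6 → USB stick 2 (new)  [load 6/19]
  10 → USB stick 2  [load 16/19]
  4 → USB stick 1  [load 19/19]
  15 → USB stick 3 (new)  [load 15/19]
  11 → USB stick 4 (new)  [load 11/19]
  3 → USB stick 2  [load 19/19]
  8 → USB stick 4  [load 19/19]
  7 → USB stick 5 (new)  [load 7/19]
  15 → USB stick 6 (new)  [load 15/19]
  7 → USB stick 5  [load 14/19]
6 USB sticks opened.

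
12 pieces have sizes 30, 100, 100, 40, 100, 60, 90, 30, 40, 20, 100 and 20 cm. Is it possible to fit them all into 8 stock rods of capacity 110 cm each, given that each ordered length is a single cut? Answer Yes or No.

Yes

A valid assignment using 7 stock rods:
  stock rod 1: 100 = 100
  stock rod 2: 100 = 100
  stock rod 3: 100 = 100
  stock rod 4: 100 = 100
  stock rod 5: 90 + 20 = 110
  stock rod 6: 60 + 30 + 20 = 110
  stock rod 7: 40 + 40 + 30 = 110
That uses only 7 ≤ 8, so 8 stock rods are enough.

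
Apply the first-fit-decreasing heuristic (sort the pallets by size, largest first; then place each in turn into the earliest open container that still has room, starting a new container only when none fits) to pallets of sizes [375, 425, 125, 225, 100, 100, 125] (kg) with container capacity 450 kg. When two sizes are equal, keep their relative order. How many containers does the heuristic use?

4

Sorted descending: 425, 375, 225, 125, 125, 100, 100.
  425 → container 1 (new)  [load 425/450]
  375 → container 2 (new)  [load 375/450]
  225 → container 3 (new)  [load 225/450]
  125 → container 3  [load 350/450]
  125 → container 4 (new)  [load 125/450]
  100 → container 3  [load 450/450]
  100 → container 4  [load 225/450]
4 containers opened.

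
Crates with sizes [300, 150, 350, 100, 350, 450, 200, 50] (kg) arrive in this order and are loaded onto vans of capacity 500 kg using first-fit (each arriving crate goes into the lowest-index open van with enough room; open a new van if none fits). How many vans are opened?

5

  300 → van 1 (new)  [load 300/500]
  150 → van 1  [load 450/500]
  350 → van 2 (new)  [load 350/500]
  100 → van 2  [load 450/500]
  350 → van 3 (new)  [load 350/500]
  450 → van 4 (new)  [load 450/500]
  200 → van 5 (new)  [load 200/500]
  50 → van 1  [load 500/500]
5 vans opened.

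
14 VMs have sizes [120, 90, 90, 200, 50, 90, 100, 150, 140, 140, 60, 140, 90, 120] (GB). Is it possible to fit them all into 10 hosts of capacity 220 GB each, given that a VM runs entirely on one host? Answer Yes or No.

Yes

A valid assignment using 9 hosts:
  host 1: 200 = 200
  host 2: 150 + 60 = 210
  host 3: 140 + 50 = 190
  host 4: 140 = 140
  host 5: 140 = 140
  host 6: 120 + 100 = 220
  host 7: 120 + 90 = 210
  host 8: 90 + 90 = 180
  host 9: 90 = 90
That uses only 9 ≤ 10, so 10 hosts are enough.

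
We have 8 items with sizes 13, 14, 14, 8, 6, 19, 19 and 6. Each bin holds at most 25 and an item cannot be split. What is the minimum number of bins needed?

Total = 19 + 19 + 14 + 14 + 13 + 8 + 6 + 6 = 99.
Lower bound: ⌈99/25⌉ = 4 bins.
Also, 5 items each exceed 25/2, and no two of those can share a bin, so at least 5 bins are needed.
A packing using 5 bins:
  bin 1: 19 + 6 = 25
  bin 2: 19 + 6 = 25
  bin 3: 14 + 8 = 22
  bin 4: 14 = 14
  bin 5: 13 = 13
This matches the lower bound, so 5 is optimal.

5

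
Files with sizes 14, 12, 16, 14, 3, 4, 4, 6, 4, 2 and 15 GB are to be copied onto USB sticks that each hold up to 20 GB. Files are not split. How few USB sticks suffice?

Total = 16 + 15 + 14 + 14 + 12 + 6 + 4 + 4 + 4 + 3 + 2 = 94 GB.
Lower bound: ⌈94/20⌉ = 5 USB sticks.
A packing using 5 USB sticks:
  USB stick 1: 16 + 4 = 20
  USB stick 2: 15 + 4 = 19
  USB stick 3: 14 + 6 = 20
  USB stick 4: 14 + 4 + 2 = 20
  USB stick 5: 12 + 3 = 15
This matches the lower bound, so 5 is optimal.

5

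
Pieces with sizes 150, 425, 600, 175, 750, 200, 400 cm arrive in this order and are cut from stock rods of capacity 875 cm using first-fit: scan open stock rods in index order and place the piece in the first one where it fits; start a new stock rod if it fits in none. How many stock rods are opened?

4

  150 → stock rod 1 (new)  [load 150/875]
  425 → stock rod 1  [load 575/875]
  600 → stock rod 2 (new)  [load 600/875]
  175 → stock rod 1  [load 750/875]
  750 → stock rod 3 (new)  [load 750/875]
  200 → stock rod 2  [load 800/875]
  400 → stock rod 4 (new)  [load 400/875]
4 stock rods opened.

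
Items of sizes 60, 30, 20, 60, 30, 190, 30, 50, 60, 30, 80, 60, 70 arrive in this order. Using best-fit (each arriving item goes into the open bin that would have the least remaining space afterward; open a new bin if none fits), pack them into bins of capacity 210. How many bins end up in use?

  60 → bin 1 (new)  [load 60/210]
  30 → bin 1  [load 90/210]
  20 → bin 1  [load 110/210]
  60 → bin 1  [load 170/210]
  30 → bin 1  [load 200/210]
  190 → bin 2 (new)  [load 190/210]
  30 → bin 3 (new)  [load 30/210]
  50 → bin 3  [load 80/210]
  60 → bin 3  [load 140/210]
  30 → bin 3  [load 170/210]
  80 → bin 4 (new)  [load 80/210]
  60 → bin 4  [load 140/210]
  70 → bin 4  [load 210/210]
4 bins opened.

4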